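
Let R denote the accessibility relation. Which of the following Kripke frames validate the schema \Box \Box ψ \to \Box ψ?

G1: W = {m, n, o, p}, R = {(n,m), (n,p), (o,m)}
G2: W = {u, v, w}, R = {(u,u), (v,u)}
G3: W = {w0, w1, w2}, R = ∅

The schema corresponds to density: \forall x \forall y (Rxy \to \exists z (Rxz \wedge Rzy)).
G1: fails — Rnm but no z with Rnz and Rzm.
G2: satisfies the condition.
G3: satisfies the condition.
Valid on: G2, G3.

G2, G3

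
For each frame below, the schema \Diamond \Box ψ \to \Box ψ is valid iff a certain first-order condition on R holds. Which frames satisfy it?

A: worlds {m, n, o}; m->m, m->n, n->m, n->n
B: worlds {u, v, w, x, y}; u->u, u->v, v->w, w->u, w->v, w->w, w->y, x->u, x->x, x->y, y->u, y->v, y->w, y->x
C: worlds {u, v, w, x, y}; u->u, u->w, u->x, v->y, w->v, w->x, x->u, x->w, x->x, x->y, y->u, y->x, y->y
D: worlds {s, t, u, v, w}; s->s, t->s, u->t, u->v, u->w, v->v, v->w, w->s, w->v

The schema corresponds to the Euclidean property: \forall x \forall y \forall z (Rxy \wedge Rxz \to Ryz).
A: condition met.
B: fails — Ruv and Ruv but not Rvv.
C: fails — Ruw and Ruw but not Rww.
D: fails — Ruv and Rut but not Rvt.

A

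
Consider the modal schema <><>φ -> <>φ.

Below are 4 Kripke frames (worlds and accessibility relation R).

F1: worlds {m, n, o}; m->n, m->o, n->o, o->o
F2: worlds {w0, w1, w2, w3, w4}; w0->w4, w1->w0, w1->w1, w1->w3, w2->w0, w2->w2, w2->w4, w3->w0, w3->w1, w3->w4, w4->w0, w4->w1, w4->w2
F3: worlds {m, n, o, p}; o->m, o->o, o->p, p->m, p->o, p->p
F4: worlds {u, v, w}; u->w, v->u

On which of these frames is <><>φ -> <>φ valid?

F1, F3

This is the axiom for transitivity; its first-order frame correspondent is forall x forall y forall z (Rxy & Ryz -> Rxz).
F1: condition met.
F2: fails — Rw1w0 and Rw0w4 but not Rw1w4.
F3: condition met.
F4: fails — Rvu and Ruw but not Rvw.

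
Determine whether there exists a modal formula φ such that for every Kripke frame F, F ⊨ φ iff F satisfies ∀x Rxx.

Yes: it is reflexivity, defined by the T schema □q → q.
Suppose □q→q is valid. At any x set V(q)={w : Rxw}. Then □q holds at x, so q holds at x, i.e. Rxx.

Definable; □q → q defines it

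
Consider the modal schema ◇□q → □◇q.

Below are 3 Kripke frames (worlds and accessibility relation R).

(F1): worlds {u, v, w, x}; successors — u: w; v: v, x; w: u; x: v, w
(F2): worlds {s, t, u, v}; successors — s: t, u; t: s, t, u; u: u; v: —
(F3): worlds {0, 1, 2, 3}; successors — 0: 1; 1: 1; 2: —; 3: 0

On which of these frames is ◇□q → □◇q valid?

(F2), (F3)

This is the axiom for convergence; its first-order frame correspondent is ∀x ∀y ∀z (Rxy ∧ Rxz → ∃w (Ryw ∧ Rzw)).
(F1): fails — Rxw and Rxv but w and v have no common successor.
(F2): holds.
(F3): holds.
Valid on: (F2), (F3).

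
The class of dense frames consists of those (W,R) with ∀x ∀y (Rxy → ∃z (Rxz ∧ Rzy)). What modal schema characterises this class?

A defining formula is □□s → □s (the C4 axiom).
Suppose □□s→□s is valid. Take Rxy and set V(s)={w : xR²w}. Then □□s at x, so □s at x, so s at y, i.e. ∃z(Rxz∧Rzy).

□□s → □s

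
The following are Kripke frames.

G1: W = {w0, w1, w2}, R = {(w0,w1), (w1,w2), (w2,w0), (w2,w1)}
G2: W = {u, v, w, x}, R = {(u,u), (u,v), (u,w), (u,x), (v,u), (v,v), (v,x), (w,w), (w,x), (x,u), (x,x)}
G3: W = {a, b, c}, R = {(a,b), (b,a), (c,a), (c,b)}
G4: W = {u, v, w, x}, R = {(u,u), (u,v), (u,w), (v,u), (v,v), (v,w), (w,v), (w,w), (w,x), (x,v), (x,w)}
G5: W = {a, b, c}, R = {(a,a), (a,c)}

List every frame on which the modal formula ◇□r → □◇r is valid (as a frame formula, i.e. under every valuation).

G2, G4

Frame correspondent (Sahlqvist): ∀x ∀y ∀z (Rxy ∧ Rxz → ∃w (Ryw ∧ Rzw)) — i.e. convergence.
G1: fails — Rw2w0 and Rw2w1 but w0 and w1 have no common successor.
G2: holds.
G3: fails — Rca and Rcb but a and b have no common successor.
G4: holds.
G5: fails — Raa and Rac but a and c have no common successor.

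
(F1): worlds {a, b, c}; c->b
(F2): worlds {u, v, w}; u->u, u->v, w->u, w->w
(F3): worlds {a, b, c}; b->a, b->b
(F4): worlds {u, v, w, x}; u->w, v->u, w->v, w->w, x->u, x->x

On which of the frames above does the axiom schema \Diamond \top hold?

This is the axiom for seriality; its first-order frame correspondent is \forall x \exists y Rxy.
(F1): fails — world a has no successor.
(F2): fails — world v has no successor.
(F3): fails — world a has no successor.
(F4): holds.

(F4)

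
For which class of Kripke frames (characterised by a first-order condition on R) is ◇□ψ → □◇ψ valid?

convergence

Suppose ◇□ψ→□◇ψ is valid. Take Rxy, Rxz and set V(ψ)={w : Ryw}. Then □ψ at y so ◇□ψ at x, so □◇ψ at x, so ◇ψ at z, giving w with Rzw and Ryw.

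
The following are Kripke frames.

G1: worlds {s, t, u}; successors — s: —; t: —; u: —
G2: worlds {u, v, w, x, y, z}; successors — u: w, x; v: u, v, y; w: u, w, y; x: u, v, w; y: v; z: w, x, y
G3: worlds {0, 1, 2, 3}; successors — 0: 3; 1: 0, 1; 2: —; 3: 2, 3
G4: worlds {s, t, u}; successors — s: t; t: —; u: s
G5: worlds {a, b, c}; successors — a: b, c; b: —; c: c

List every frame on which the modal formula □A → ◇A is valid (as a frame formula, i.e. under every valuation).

This is the axiom for seriality; its first-order frame correspondent is ∀x ∃y Rxy.
G1: fails — world s has no successor.
G2: satisfies the condition.
G3: fails — world 2 has no successor.
G4: fails — world t has no successor.
G5: fails — world b has no successor.

G2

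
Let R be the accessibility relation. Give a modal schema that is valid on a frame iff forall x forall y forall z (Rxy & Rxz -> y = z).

This is partial functionality; the standard corresponding axiom is CD: ◇p → □p.

◇p → □p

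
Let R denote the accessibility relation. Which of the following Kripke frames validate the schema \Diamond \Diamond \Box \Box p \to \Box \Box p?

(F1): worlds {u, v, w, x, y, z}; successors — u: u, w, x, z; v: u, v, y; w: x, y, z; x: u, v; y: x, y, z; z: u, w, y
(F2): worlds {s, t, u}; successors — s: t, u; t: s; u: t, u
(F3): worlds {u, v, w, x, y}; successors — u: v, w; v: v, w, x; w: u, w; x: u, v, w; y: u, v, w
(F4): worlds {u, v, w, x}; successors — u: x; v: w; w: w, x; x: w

(F4)

The schema corresponds to a generalized confluence (Geach) condition: \forall x \forall y \forall z ((x R^2 y \wedge x R^2 z) \to \exists w (y R^2 w \wedge z = w)).
(F1): fails — uR²z, uR²v but no t with zR²t and v=t.
(F2): fails — sR²t, sR²s but no w with tR²w and s=w.
(F3): fails — uR²w, uR²x but no t with wR²t and x=t.
(F4): ✓.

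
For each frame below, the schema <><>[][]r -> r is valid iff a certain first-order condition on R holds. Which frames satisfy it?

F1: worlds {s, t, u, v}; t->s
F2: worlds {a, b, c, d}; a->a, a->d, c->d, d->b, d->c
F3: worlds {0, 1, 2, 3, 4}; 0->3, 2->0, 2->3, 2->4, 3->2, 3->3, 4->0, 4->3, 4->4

Frame correspondent (Sahlqvist): forall x forall y (x R^2 y -> exists w (y R^2 w & x = w)) — i.e. a generalized confluence (Geach) condition.
F1: holds.
F2: fails — aR²b but no w with bR²w and a=w.
F3: fails — 4R²0 but no w with 0R²w and 4=w.
Valid on: F1.

F1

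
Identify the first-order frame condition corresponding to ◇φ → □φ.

partial functionality: ∀x ∀y ∀z (Rxy ∧ Rxz → y = z)

Suppose ◇φ→□φ is valid. Take Rxy, Rxz and set V(φ)={y}. Then ◇φ at x, so □φ at x, so φ at z, i.e. z=y.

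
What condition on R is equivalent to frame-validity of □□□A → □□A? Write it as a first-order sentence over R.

∀x ∀z (xR²z → ∃w (xR³w ∧ z = w))

This is a Sahlqvist (Geach-type) schema ◇^0□^3A → □^2◇^0A.
Minimal-valuation argument: fix x; take any y with xR^0y and any z with xR^2z. Set V(A) to the set of worlds R-reachable from y in exactly 3 steps. Then □^3A holds at y, so the antecedent holds at x; validity forces ◇^0A at z, giving a w with zR^0w and yR^3w.
First-order correspondent: ∀x ∀z (xR²z → ∃w (xR³w ∧ z = w)).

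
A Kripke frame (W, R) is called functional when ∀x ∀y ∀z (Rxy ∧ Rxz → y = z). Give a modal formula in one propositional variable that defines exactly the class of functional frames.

The condition is partial functionality. The CD schema ◇s → □s defines it.

◇s → □s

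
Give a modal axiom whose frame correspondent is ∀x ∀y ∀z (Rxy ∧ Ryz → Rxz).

A defining formula is □p → □□p (the 4 axiom).
Suppose □p→□□p is valid. Take Rxy, Ryz and set V(p)={w : Rxw}. Then □p at x, so □□p at x, so □p at y, so p at z, i.e. Rxz.

□p → □□p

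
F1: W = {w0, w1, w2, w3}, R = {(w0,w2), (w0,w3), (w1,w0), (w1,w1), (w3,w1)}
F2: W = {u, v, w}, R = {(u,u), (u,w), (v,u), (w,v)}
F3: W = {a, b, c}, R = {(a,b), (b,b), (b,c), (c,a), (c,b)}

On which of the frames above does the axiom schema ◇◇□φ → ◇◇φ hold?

F3

Frame correspondent (Sahlqvist): ∀x ∀y (xR²y → ∃w (yRw ∧ xR²w)) — i.e. a generalized confluence (Geach) condition.
F1: fails — w1R²w2 but no w with w2Rw and w1R²w.
F2: fails — vR²w but no t with wRt and vR²t.
F3: holds.
Valid on: F3.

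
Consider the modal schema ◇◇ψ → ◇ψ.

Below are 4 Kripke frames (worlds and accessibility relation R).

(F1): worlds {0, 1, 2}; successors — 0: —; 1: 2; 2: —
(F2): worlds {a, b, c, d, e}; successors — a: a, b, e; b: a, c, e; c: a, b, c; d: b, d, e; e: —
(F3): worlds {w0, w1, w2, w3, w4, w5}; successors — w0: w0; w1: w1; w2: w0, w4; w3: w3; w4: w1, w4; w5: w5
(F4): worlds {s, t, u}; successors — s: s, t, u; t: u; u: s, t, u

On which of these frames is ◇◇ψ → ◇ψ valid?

The schema corresponds to transitivity: ∀x ∀y ∀z (Rxy ∧ Ryz → Rxz).
(F1): ✓.
(F2): fails — Rbc and Rcb but not Rbb.
(F3): fails — Rw2w4 and Rw4w1 but not Rw2w1.
(F4): fails — Rtu and Rut but not Rtt.
Valid on: (F1).

(F1)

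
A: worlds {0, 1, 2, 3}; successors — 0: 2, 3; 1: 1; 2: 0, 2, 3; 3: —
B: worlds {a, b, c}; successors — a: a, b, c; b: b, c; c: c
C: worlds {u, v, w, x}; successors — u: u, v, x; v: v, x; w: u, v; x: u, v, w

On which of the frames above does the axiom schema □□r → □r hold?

This is the axiom for density; its first-order frame correspondent is ∀x ∀y (Rxy → ∃z (Rxz ∧ Rzy)).
A: condition met.
B: condition met.
C: fails — Rxw but no z with Rxz and Rzw.

A, B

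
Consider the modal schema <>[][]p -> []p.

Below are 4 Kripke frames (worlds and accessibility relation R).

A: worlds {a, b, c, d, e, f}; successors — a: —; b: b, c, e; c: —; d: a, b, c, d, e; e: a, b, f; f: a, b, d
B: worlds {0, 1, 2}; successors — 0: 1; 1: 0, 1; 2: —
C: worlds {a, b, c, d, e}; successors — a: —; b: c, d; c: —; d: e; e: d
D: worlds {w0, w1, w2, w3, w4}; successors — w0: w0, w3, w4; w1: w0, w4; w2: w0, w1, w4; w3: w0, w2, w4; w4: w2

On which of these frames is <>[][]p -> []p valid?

Frame correspondent (Sahlqvist): forall x forall y forall z ((xRy & xRz) -> exists w (y R^2 w & z = w)) — i.e. a generalized confluence (Geach) condition.
A: fails — bRc, bRb but no w with cR²w and b=w.
B: condition met.
C: fails — bRc, bRc but no w with cR²w and c=w.
D: fails — w0Rw4, w0Rw3 but no w with w4R²w and w3=w.
Valid on: B.

B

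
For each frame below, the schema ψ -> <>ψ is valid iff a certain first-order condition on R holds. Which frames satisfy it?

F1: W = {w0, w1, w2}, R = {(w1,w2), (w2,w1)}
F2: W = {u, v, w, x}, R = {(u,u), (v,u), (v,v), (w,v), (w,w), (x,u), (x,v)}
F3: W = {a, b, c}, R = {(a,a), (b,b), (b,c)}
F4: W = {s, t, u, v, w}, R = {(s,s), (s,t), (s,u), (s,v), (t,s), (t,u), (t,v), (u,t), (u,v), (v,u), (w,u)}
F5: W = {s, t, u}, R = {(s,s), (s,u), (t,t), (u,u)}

F5

The schema corresponds to reflexivity: forall x Rxx.
F1: fails — world w0 does not see itself.
F2: fails — world x does not see itself.
F3: fails — world c does not see itself.
F4: fails — world t does not see itself.
F5: condition met.
Valid on: F5.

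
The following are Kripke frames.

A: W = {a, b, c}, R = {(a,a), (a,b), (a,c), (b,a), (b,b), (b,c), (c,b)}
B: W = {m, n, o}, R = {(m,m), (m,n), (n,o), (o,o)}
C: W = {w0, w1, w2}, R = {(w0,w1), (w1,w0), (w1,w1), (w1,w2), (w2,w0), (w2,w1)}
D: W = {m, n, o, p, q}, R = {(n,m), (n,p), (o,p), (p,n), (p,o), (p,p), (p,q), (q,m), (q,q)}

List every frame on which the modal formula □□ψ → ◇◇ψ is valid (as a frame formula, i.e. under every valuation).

A, B, C

The schema corresponds to a generalized confluence (Geach) condition: ∀x ∃w (xR²w ∧ xR²w).
A: satisfies the condition.
B: satisfies the condition.
C: satisfies the condition.
D: fails — at m but no w with mR²w and mR²w.
Valid on: A, B, C.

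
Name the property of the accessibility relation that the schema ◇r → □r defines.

This schema is the CD axiom.
Its frame correspondent is partial functionality — ∀x ∀y ∀z (Rxy ∧ Rxz → y = z).

Partial functionality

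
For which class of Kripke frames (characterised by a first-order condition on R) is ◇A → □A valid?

Suppose ◇A→□A is valid. Take Rxy, Rxz and set V(A)={y}. Then ◇A at x, so □A at x, so A at z, i.e. z=y.

partial functionality: ∀x ∀y ∀z (Rxy ∧ Rxz → y = z)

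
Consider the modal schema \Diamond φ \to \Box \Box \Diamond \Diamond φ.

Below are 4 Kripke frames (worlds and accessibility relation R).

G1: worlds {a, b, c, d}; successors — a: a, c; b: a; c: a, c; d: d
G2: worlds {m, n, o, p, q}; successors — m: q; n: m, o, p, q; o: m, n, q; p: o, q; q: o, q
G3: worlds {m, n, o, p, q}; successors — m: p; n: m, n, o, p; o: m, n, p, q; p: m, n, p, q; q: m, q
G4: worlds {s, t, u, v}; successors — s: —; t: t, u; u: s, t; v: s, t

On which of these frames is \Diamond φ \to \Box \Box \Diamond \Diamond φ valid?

G1

Frame correspondent (Sahlqvist): \forall x \forall y \forall z ((xRy \wedge x R^2 z) \to \exists w (y = w \wedge z R^2 w)) — i.e. a generalized confluence (Geach) condition.
G1: satisfies the condition.
G2: fails — nRm, nR²m but no w with m=w and mR²w.
G3: fails — nRn, nR²q but no w with n=w and qR²w.
G4: fails — tRt, tR²s but no w with t=w and sR²w.
Valid on: G1.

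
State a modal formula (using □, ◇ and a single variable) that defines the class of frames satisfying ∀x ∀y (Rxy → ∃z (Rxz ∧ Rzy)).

□□s → □s

This is density; the standard corresponding axiom is C4: □□s → □s.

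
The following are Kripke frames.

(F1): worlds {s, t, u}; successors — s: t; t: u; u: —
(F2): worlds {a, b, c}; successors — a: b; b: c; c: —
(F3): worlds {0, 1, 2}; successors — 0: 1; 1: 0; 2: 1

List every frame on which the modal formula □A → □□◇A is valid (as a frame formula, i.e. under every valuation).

(F3)

The schema corresponds to a generalized confluence (Geach) condition: ∀x ∀z (xR²z → ∃w (xRw ∧ zRw)).
(F1): fails — sR²u but no w with sRw and uRw.
(F2): fails — aR²c but no w with aRw and cRw.
(F3): condition met.
Valid on: (F3).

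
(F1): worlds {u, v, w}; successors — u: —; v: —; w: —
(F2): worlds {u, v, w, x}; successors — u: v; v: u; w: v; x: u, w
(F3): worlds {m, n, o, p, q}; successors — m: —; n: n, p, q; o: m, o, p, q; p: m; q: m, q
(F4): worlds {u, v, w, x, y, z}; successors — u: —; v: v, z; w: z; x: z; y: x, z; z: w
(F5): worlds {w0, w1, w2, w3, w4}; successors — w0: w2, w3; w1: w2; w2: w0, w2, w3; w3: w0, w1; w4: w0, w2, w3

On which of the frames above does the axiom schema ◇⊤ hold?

The schema corresponds to seriality: ∀x ∃y Rxy.
(F1): fails — world u has no successor.
(F2): ✓.
(F3): fails — world m has no successor.
(F4): fails — world u has no successor.
(F5): ✓.
Valid on: (F2), (F5).

(F2), (F5)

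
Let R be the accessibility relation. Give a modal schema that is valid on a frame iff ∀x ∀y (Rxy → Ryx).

ψ → □◇ψ

A defining formula is ψ → □◇ψ (the B axiom).
Suppose ψ→□◇ψ is valid. Take Rxy and set V(ψ)={x}. Then ψ at x, so □◇ψ at x, so ◇ψ at y, so some z with Ryz has ψ; z=x, i.e. Ryx.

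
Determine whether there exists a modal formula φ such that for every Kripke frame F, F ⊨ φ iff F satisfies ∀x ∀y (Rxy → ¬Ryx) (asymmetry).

No — not modally definable

Any modally definable frame class is closed under surjective bounded morphisms.
The 5-cycle (worlds 0,1,2,3,4 with 0→1→2→3→4→0) is asymmetric. Mapping every world to a single reflexive point • is a surjective bounded morphism, and the reflexive point is not asymmetric (R•• but asymmetry requires ¬R••).
So the class is not modally definable.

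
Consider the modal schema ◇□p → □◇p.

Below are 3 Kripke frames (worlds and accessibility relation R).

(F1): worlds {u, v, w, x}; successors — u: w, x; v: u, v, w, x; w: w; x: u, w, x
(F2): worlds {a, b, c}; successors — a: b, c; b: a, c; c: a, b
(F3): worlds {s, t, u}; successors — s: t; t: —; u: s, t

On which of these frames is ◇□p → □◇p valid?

The schema corresponds to convergence: ∀x ∀y ∀z (Rxy ∧ Rxz → ∃w (Ryw ∧ Rzw)).
(F1): ✓.
(F2): ✓.
(F3): fails — Rst and Rst but t and t have no common successor.

(F1), (F2)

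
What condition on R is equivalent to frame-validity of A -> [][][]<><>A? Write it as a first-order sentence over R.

This is a Sahlqvist (Geach-type) schema ◇^0□^0A → □^3◇^2A.
Minimal-valuation argument: fix x; take any y with xR^0y and any z with xR^3z. Set V(A) to the set of worlds R-reachable from y in exactly 0 steps. Then □^0A holds at y, so the antecedent holds at x; validity forces ◇^2A at z, giving a w with zR^2w and yR^0w.
First-order correspondent: forall x forall z (x R^3 z -> exists w (x = w & z R^2 w)).

forall x forall z (x R^3 z -> exists w (x = w & z R^2 w))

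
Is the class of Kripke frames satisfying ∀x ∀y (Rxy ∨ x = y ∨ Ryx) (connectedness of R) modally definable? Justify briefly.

If a class were modally definable it would be closed under disjoint unions (Goldblatt–Thomason).
Take 4 disjoint single-world reflexive frames: each is trivially connected, but their disjoint union has 4 worlds with no edge between distinct components, so it is not connected.
So the class is not modally definable.

No — not modally definable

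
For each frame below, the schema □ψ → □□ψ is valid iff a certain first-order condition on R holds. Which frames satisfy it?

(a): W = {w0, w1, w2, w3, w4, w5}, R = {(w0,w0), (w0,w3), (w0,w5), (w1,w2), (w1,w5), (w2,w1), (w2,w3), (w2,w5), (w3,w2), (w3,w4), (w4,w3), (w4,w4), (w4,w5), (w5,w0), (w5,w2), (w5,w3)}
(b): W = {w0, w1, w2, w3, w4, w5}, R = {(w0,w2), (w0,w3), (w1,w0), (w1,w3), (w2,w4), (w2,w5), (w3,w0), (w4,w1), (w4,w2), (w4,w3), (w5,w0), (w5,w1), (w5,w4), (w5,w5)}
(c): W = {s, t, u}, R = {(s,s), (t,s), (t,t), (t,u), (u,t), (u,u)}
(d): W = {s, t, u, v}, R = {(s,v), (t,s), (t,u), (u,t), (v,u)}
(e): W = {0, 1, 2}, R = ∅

The schema corresponds to transitivity: ∀x ∀y ∀z (Rxy ∧ Ryz → Rxz).
(a): fails — Rw1w5 and Rw5w0 but not Rw1w0.
(b): fails — Rw1w0 and Rw0w2 but not Rw1w2.
(c): fails — Rut and Rts but not Rus.
(d): fails — Rut and Rts but not Rus.
(e): holds.
Valid on: (e).

(e)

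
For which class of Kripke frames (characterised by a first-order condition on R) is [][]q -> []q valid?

Suppose □□q→□q is valid. Take Rxy and set V(q)={w : xR²w}. Then □□q at x, so □q at x, so q at y, i.e. ∃z(Rxz∧Rzy).

density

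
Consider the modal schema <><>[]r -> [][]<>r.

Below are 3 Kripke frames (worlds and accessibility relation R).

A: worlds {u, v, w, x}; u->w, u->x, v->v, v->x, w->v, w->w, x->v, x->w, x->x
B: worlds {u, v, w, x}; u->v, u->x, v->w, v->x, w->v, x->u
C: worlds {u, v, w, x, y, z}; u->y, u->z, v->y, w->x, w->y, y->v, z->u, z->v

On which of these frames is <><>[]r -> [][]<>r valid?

A, C

The schema corresponds to a generalized confluence (Geach) condition: forall x forall y forall z ((x R^2 y & x R^2 z) -> exists w (yRw & zRw)).
A: satisfies the condition.
B: fails — uR²u, uR²x but no t with uRt and xRt.
C: satisfies the condition.
Valid on: A, C.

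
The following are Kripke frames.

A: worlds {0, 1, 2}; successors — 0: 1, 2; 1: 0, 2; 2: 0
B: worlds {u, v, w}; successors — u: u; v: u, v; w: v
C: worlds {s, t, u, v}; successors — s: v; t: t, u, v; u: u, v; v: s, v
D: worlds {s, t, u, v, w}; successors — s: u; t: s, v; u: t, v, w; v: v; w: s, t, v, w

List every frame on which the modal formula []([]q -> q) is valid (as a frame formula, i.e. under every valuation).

B

The schema corresponds to shift-reflexivity: forall x forall y (Rxy -> Ryy).
A: fails — R10 but not R00.
B: satisfies the condition.
C: fails — Rvs but not Rss.
D: fails — Rwt but not Rtt.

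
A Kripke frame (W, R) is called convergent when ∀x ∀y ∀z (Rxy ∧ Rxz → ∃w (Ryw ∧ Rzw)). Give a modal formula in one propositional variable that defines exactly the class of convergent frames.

◇□ψ → □◇ψ

This is convergence; the standard corresponding axiom is .2: ◇□ψ → □◇ψ.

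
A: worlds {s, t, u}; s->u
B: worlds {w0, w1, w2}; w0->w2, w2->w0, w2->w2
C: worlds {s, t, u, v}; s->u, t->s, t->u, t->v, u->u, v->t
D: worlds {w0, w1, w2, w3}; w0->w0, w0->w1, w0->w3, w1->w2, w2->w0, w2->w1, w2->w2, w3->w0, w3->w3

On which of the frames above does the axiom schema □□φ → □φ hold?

B, D

This is the axiom for density; its first-order frame correspondent is ∀x ∀y (Rxy → ∃z (Rxz ∧ Rzy)).
A: fails — Rsu but no z with Rsz and Rzu.
B: satisfies the condition.
C: fails — Rtv but no z with Rtz and Rzv.
D: satisfies the condition.
Valid on: B, D.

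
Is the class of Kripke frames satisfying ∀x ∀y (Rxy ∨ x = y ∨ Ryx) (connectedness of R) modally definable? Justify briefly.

Modal frame validity is preserved under disjoint unions.
Take 4 disjoint single-world reflexive frames: each is trivially connected, but their disjoint union has 4 worlds with no edge between distinct components, so it is not connected.
So no modal formula (or set of formulas) defines exactly the connected frames.

Not modally definable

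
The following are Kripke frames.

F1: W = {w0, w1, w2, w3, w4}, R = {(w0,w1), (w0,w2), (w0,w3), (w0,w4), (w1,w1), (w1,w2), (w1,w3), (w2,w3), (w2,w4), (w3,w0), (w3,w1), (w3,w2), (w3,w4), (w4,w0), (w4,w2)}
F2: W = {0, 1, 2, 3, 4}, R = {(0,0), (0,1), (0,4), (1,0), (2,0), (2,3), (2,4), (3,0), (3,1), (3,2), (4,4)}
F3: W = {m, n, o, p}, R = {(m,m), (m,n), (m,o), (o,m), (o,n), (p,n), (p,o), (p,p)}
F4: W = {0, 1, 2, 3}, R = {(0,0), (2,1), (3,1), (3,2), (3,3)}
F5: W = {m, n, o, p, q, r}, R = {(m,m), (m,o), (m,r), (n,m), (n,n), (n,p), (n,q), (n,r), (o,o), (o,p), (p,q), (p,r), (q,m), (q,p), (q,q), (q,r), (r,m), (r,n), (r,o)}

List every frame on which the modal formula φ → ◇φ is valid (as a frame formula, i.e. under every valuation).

The schema corresponds to reflexivity: ∀x Rxx.
F1: fails — world w0 does not see itself.
F2: fails — world 1 does not see itself.
F3: fails — world n does not see itself.
F4: fails — world 1 does not see itself.
F5: fails — world p does not see itself.
Valid on no frame.

none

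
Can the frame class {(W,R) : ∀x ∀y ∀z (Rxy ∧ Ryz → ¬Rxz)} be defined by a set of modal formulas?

If a class were modally definable it would be closed under surjective bounded morphisms (Goldblatt–Thomason).
The 7-cycle (worlds 0,1,2,3,4,5,6 with 0→1→2→3→4→5→6→0) is intransitive. Mapping every world to a single reflexive point • is a surjective bounded morphism; the reflexive point is not intransitive (R••∧R•• but R••).
So the class is not modally definable.

No — not modally definable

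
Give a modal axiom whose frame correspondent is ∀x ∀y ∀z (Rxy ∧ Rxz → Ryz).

◇ψ → □◇ψ

A defining formula is ◇ψ → □◇ψ (the 5 axiom).
Suppose ◇ψ→□◇ψ is valid. Take Rxy, Rxz and set V(ψ)={y}. Then ◇ψ at x, so □◇ψ at x, so ◇ψ at z, so some w with Rzw has ψ; w=y, i.e. Rzy. By symmetry of the argument, Ryz.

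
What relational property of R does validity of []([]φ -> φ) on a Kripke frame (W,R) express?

Suppose □(□φ→φ) is valid. Take Rxy and set V(φ)={w : Ryw}. Then at y, □φ holds; since □(□φ→φ) at x, □φ→φ at y, so φ at y, i.e. Ryy.
The converse is a direct semantic check.
Frame condition: forall x forall y (Rxy -> Ryy).

shift-reflexivity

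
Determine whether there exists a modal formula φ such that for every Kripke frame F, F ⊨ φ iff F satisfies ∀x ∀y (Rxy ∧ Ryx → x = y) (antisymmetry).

Modal frame validity is preserved under surjective bounded morphisms.
The 4-cycle (worlds a,b,c,d with a→b→c→d→a) is antisymmetric. Sending even-indexed worlds to • and odd-indexed worlds to ∘ is a surjective bounded morphism onto the two-world frame with •↔∘, which is not antisymmetric.
Hence antisymmetry is not modally definable.

Not modally definable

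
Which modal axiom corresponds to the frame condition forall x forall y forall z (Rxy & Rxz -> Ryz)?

◇r → □◇r

This is the Euclidean property; the standard corresponding axiom is 5: ◇r → □◇r.
Suppose ◇r→□◇r is valid. Take Rxy, Rxz and set V(r)={y}. Then ◇r at x, so □◇r at x, so ◇r at z, so some w with Rzw has r; w=y, i.e. Rzy. By symmetry of the argument, Ryz.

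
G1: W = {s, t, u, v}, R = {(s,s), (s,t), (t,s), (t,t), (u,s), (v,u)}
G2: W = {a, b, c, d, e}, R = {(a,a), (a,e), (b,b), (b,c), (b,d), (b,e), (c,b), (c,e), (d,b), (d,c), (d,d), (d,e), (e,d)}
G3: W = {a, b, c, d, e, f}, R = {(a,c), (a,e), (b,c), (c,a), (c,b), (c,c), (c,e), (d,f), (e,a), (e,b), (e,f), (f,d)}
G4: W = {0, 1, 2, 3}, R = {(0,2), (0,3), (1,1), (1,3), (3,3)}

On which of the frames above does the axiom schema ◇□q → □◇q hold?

G1

This is the axiom for convergence; its first-order frame correspondent is ∀x ∀y ∀z (Rxy ∧ Rxz → ∃w (Ryw ∧ Rzw)).
G1: condition met.
G2: fails — Rae and Raa but e and a have no common successor.
G3: fails — Rcb and Rce but b and e have no common successor.
G4: fails — R02 and R02 but 2 and 2 have no common successor.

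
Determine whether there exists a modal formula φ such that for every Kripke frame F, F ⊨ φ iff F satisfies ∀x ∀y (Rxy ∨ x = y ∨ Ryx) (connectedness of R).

No

Any modally definable frame class is closed under disjoint unions.
Take 3 disjoint single-world reflexive frames: each is trivially connected, but their disjoint union has 3 worlds with no edge between distinct components, so it is not connected.
Hence connectedness of R is not modally definable.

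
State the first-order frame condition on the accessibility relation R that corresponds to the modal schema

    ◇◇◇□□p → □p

∀x ∀y ∀z ((xR³y ∧ xRz) → ∃w (yR²w ∧ z = w))

This is a Sahlqvist (Geach-type) schema ◇^3□^2p → □^1◇^0p.
First-order correspondent: ∀x ∀y ∀z ((xR³y ∧ xRz) → ∃w (yR²w ∧ z = w)).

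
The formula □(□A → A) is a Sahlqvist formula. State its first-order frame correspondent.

shift-reflexivity: ∀x ∀y (Rxy → Ryy)

This schema is the T□ axiom.
Its frame correspondent is shift-reflexivity — ∀x ∀y (Rxy → Ryy).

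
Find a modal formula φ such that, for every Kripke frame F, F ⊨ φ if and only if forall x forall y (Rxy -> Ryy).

□(□r → r)

The condition is shift-reflexivity. The T□ schema □(□r → r) defines it.
Suppose □(□r→r) is valid. Take Rxy and set V(r)={w : Ryw}. Then at y, □r holds; since □(□r→r) at x, □r→r at y, so r at y, i.e. Ryy.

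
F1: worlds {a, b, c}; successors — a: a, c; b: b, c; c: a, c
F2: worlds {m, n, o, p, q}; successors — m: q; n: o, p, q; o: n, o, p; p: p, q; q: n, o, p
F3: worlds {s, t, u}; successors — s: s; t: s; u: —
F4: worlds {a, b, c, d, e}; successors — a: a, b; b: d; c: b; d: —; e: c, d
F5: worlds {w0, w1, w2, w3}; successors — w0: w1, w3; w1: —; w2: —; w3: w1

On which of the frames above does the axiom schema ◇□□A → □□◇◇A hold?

F1, F2, F3

This is the axiom for a generalized confluence (Geach) condition; its first-order frame correspondent is ∀x ∀y ∀z ((xRy ∧ xR²z) → ∃w (yR²w ∧ zR²w)).
F1: ✓.
F2: ✓.
F3: ✓.
F4: fails — aRa, aR²b but no w with aR²w and bR²w.
F5: fails — w0Rw1, w0R²w1 but no w with w1R²w and w1R²w.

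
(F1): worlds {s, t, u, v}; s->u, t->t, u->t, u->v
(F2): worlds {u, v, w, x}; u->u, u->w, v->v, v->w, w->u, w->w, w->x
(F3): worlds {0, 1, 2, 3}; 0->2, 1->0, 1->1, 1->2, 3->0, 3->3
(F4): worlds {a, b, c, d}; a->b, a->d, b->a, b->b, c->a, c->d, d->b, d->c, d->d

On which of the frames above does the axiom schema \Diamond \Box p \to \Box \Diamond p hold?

(F4)

This is the axiom for convergence; its first-order frame correspondent is \forall x \forall y \forall z (Rxy \wedge Rxz \to \exists w (Ryw \wedge Rzw)).
(F1): fails — Ruv and Ruv but v and v have no common successor.
(F2): fails — Rww and Rwx but w and x have no common successor.
(F3): fails — R02 and R02 but 2 and 2 have no common successor.
(F4): holds.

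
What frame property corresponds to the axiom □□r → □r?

density

Suppose □□r→□r is valid. Take Rxy and set V(r)={w : xR²w}. Then □□r at x, so □r at x, so r at y, i.e. ∃z(Rxz∧Rzy).
Conversely, any frame satisfying ∀x ∀y (Rxy → ∃z (Rxz ∧ Rzy)) validates the schema.
So the correspondent is density.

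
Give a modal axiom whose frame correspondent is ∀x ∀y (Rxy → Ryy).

The condition is shift-reflexivity. The T□ schema □(□r → r) defines it.
Suppose □(□r→r) is valid. Take Rxy and set V(r)={w : Ryw}. Then at y, □r holds; since □(□r→r) at x, □r→r at y, so r at y, i.e. Ryy.

□(□r → r)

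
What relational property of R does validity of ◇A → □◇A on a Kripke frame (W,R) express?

This schema is the 5 axiom.
Its frame correspondent is the Euclidean property — ∀x ∀y ∀z (Rxy ∧ Rxz → Ryz).

the Euclidean property: ∀x ∀y ∀z (Rxy ∧ Rxz → Ryz)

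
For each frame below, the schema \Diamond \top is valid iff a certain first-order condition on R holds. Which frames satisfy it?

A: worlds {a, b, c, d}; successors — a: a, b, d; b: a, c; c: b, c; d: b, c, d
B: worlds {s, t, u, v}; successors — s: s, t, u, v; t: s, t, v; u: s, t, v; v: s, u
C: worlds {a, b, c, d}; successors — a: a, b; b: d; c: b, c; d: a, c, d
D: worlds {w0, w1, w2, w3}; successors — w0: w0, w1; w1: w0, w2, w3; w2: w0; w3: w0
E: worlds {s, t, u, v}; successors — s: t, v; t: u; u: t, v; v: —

A, B, C, D

The schema corresponds to seriality: \forall x \exists y Rxy.
A: condition met.
B: condition met.
C: condition met.
D: condition met.
E: fails — world v has no successor.
Valid on: A, B, C, D.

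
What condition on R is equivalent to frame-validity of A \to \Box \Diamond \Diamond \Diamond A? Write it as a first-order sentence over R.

This is a Sahlqvist (Geach-type) schema ◇^0□^0A → □^1◇^3A.
Minimal-valuation argument: fix x; take any y with xR^0y and any z with xR^1z. Set V(A) to the set of worlds R-reachable from y in exactly 0 steps. Then □^0A holds at y, so the antecedent holds at x; validity forces ◇^3A at z, giving a w with zR^3w and yR^0w.
First-order correspondent: \forall x \forall z (xRz \to \exists w (x = w \wedge z R^3 w)).

\forall x \forall z (xRz \to \exists w (x = w \wedge z R^3 w))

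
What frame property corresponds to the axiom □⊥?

Emptiness of R

□⊥ is valid iff no world has any successor (otherwise □⊥ fails at any world with one).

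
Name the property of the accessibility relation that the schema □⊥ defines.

This is the Ver axiom.
Its frame correspondent is emptiness of R — ∀x ∀y ¬Rxy.

emptiness of R: ∀x ∀y ¬Rxy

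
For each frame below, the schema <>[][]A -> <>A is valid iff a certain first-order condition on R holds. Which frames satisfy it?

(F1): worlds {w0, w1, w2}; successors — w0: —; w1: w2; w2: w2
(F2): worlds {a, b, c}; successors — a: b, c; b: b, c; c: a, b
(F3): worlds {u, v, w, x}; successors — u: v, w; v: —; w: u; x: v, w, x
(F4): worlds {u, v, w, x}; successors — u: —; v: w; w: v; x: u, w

This is the axiom for a generalized confluence (Geach) condition; its first-order frame correspondent is forall x forall y (xRy -> exists w (y R^2 w & xRw)).
(F1): holds.
(F2): holds.
(F3): fails — uRv but no t with vR²t and uRt.
(F4): fails — xRu but no t with uR²t and xRt.
Valid on: (F1), (F2).

(F1), (F2)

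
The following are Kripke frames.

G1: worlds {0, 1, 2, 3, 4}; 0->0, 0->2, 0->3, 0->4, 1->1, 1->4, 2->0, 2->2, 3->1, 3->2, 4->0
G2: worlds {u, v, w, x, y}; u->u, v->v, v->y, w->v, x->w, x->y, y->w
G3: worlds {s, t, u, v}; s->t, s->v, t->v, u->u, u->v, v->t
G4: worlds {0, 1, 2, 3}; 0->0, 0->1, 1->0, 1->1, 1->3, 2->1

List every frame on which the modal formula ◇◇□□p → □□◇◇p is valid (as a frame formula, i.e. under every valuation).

This is the axiom for a generalized confluence (Geach) condition; its first-order frame correspondent is ∀x ∀y ∀z ((xR²y ∧ xR²z) → ∃w (yR²w ∧ zR²w)).
G1: holds.
G2: holds.
G3: fails — sR²t, sR²v but no w with tR²w and vR²w.
G4: fails — 0R²0, 0R²3 but no w with 0R²w and 3R²w.

G1, G2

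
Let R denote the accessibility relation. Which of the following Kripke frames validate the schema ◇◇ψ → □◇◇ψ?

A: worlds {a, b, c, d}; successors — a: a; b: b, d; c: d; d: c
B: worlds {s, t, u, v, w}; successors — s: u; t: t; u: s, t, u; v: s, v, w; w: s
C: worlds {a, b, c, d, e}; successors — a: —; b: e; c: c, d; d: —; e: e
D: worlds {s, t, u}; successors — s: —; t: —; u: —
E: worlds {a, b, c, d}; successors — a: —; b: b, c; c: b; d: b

D, E

This is the axiom for a generalized confluence (Geach) condition; its first-order frame correspondent is ∀x ∀y ∀z ((xR²y ∧ xRz) → ∃w (y = w ∧ zR²w)).
A: fails — bR²b, bRd but no w with b=w and dR²w.
B: fails — uR²s, uRt but no w* with s=w* and tR²w*.
C: fails — cR²c, cRd but no w with c=w and dR²w.
D: holds.
E: holds.
Valid on: D, E.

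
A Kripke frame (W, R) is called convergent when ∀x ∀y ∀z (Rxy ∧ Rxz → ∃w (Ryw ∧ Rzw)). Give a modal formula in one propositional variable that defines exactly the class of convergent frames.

◇□p → □◇p

A defining formula is ◇□p → □◇p (the .2 axiom).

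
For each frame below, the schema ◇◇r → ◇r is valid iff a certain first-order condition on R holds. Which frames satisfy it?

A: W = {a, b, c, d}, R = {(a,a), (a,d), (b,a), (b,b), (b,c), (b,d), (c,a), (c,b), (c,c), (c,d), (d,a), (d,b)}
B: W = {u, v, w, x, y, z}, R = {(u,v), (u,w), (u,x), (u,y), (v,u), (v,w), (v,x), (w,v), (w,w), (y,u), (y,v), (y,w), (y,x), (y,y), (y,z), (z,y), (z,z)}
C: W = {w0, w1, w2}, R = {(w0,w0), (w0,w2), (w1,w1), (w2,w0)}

none

The schema corresponds to transitivity: ∀x ∀y ∀z (Rxy ∧ Ryz → Rxz).
A: fails — Rdb and Rbc but not Rdc.
B: fails — Ruv and Rvu but not Ruu.
C: fails — Rw2w0 and Rw0w2 but not Rw2w2.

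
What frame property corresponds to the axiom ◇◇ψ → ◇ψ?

transitivity

Replacing ψ by ¬ψ and contraposing gives the equivalent schema □ψ → □□ψ.
Suppose □ψ→□□ψ is valid. Take Rxy, Ryz and set V(ψ)={w : Rxw}. Then □ψ at x, so □□ψ at x, so □ψ at y, so ψ at z, i.e. Rxz.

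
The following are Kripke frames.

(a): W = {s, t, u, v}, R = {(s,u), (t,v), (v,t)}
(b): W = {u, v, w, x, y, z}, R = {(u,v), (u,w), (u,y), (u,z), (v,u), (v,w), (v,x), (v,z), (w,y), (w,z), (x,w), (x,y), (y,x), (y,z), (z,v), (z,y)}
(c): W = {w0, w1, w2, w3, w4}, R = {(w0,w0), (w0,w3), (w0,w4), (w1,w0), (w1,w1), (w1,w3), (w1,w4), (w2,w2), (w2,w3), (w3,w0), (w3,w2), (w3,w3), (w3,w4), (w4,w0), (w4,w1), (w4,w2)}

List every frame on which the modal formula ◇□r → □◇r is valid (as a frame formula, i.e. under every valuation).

This is the axiom for convergence; its first-order frame correspondent is ∀x ∀y ∀z (Rxy ∧ Rxz → ∃w (Ryw ∧ Rzw)).
(a): fails — Rsu and Rsu but u and u have no common successor.
(b): fails — Ruv and Ruz but v and z have no common successor.
(c): holds.
Valid on: (c).

(c)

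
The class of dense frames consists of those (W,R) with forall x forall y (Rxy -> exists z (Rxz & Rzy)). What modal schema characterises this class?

□□q → □q

This is density; the standard corresponding axiom is C4: □□q → □q.
Suppose □□q→□q is valid. Take Rxy and set V(q)={w : xR²w}. Then □□q at x, so □q at x, so q at y, i.e. ∃z(Rxz∧Rzy).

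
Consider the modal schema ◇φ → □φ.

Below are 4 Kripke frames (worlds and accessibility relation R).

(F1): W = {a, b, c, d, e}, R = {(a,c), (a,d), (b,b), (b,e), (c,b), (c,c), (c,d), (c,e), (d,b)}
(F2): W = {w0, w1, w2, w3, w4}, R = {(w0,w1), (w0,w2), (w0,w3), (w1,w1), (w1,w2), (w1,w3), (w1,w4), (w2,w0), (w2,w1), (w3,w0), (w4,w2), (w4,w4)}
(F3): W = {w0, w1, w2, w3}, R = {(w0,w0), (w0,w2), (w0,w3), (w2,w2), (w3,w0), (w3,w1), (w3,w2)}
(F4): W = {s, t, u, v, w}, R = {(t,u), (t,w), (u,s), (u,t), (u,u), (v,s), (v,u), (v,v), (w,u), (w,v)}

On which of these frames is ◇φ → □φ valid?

Frame correspondent (Sahlqvist): ∀x ∀y ∀z (Rxy ∧ Rxz → y = z) — i.e. partial functionality.
(F1): fails — a sees both c and d.
(F2): fails — w0 sees both w1 and w2.
(F3): fails — w0 sees both w0 and w2.
(F4): fails — t sees both u and w.
Valid on no frame.

none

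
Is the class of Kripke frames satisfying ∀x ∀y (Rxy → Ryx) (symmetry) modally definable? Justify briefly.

Yes: it is symmetry, defined by the B schema r → □◇r.
Suppose r→□◇r is valid. Take Rxy and set V(r)={x}. Then r at x, so □◇r at x, so ◇r at y, so some z with Ryz has r; z=x, i.e. Ryx.

Definable; r → □◇r defines it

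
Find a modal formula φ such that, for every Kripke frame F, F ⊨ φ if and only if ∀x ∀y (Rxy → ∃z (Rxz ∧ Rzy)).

□□ψ → □ψ

This is density; the standard corresponding axiom is C4: □□ψ → □ψ.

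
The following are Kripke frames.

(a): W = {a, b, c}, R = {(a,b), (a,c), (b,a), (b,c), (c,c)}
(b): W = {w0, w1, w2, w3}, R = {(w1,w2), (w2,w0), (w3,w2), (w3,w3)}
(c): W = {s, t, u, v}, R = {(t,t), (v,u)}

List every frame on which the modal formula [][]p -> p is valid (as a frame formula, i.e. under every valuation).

(a)

Frame correspondent (Sahlqvist): forall x exists w (x R^2 w & x = w) — i.e. a generalized confluence (Geach) condition.
(a): condition met.
(b): fails — at w0 but no w with w0R²w and w0=w.
(c): fails — at s but no w with sR²w and s=w.
Valid on: (a).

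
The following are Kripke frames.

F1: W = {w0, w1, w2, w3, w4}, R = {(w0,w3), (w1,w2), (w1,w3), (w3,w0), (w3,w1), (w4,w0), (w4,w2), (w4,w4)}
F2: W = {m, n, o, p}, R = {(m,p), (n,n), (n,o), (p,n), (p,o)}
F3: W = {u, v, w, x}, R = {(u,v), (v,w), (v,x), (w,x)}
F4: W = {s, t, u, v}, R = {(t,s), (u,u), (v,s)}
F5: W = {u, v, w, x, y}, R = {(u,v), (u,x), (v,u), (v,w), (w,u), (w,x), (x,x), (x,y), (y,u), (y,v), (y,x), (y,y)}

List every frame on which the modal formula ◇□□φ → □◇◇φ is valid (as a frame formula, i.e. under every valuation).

F5

Frame correspondent (Sahlqvist): ∀x ∀y ∀z ((xRy ∧ xRz) → ∃w (yR²w ∧ zR²w)) — i.e. a generalized confluence (Geach) condition.
F1: fails — w1Rw2, w1Rw2 but no w with w2R²w and w2R²w.
F2: fails — nRn, nRo but no w with nR²w and oR²w.
F3: fails — vRw, vRw but no t with wR²t and wR²t.
F4: fails — tRs, tRs but no w with sR²w and sR²w.
F5: condition met.
Valid on: F5.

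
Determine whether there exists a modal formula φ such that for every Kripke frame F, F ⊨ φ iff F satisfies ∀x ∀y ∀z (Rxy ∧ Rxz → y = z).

The condition is partial functionality. A defining modal formula is ◇p → □p.

Yes, by ◇p → □p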